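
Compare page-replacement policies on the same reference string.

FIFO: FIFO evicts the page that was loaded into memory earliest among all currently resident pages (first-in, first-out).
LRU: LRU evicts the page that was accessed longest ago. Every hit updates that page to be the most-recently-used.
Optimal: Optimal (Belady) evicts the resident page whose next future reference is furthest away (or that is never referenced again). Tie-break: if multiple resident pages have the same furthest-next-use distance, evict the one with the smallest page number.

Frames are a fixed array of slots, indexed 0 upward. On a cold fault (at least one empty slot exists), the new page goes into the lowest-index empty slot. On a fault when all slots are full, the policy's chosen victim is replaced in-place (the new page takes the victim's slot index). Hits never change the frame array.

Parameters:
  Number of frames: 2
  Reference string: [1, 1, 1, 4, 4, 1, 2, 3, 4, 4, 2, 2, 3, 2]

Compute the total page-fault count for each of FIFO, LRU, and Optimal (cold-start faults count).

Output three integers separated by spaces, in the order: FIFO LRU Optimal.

Answer: 7 7 5

Derivation:
--- FIFO ---
  step 0: ref 1 -> FAULT, frames=[1,-] (faults so far: 1)
  step 1: ref 1 -> HIT, frames=[1,-] (faults so far: 1)
  step 2: ref 1 -> HIT, frames=[1,-] (faults so far: 1)
  step 3: ref 4 -> FAULT, frames=[1,4] (faults so far: 2)
  step 4: ref 4 -> HIT, frames=[1,4] (faults so far: 2)
  step 5: ref 1 -> HIT, frames=[1,4] (faults so far: 2)
  step 6: ref 2 -> FAULT, evict 1, frames=[2,4] (faults so far: 3)
  step 7: ref 3 -> FAULT, evict 4, frames=[2,3] (faults so far: 4)
  step 8: ref 4 -> FAULT, evict 2, frames=[4,3] (faults so far: 5)
  step 9: ref 4 -> HIT, frames=[4,3] (faults so far: 5)
  step 10: ref 2 -> FAULT, evict 3, frames=[4,2] (faults so far: 6)
  step 11: ref 2 -> HIT, frames=[4,2] (faults so far: 6)
  step 12: ref 3 -> FAULT, evict 4, frames=[3,2] (faults so far: 7)
  step 13: ref 2 -> HIT, frames=[3,2] (faults so far: 7)
  FIFO total faults: 7
--- LRU ---
  step 0: ref 1 -> FAULT, frames=[1,-] (faults so far: 1)
  step 1: ref 1 -> HIT, frames=[1,-] (faults so far: 1)
  step 2: ref 1 -> HIT, frames=[1,-] (faults so far: 1)
  step 3: ref 4 -> FAULT, frames=[1,4] (faults so far: 2)
  step 4: ref 4 -> HIT, frames=[1,4] (faults so far: 2)
  step 5: ref 1 -> HIT, frames=[1,4] (faults so far: 2)
  step 6: ref 2 -> FAULT, evict 4, frames=[1,2] (faults so far: 3)
  step 7: ref 3 -> FAULT, evict 1, frames=[3,2] (faults so far: 4)
  step 8: ref 4 -> FAULT, evict 2, frames=[3,4] (faults so far: 5)
  step 9: ref 4 -> HIT, frames=[3,4] (faults so far: 5)
  step 10: ref 2 -> FAULT, evict 3, frames=[2,4] (faults so far: 6)
  step 11: ref 2 -> HIT, frames=[2,4] (faults so far: 6)
  step 12: ref 3 -> FAULT, evict 4, frames=[2,3] (faults so far: 7)
  step 13: ref 2 -> HIT, frames=[2,3] (faults so far: 7)
  LRU total faults: 7
--- Optimal ---
  step 0: ref 1 -> FAULT, frames=[1,-] (faults so far: 1)
  step 1: ref 1 -> HIT, frames=[1,-] (faults so far: 1)
  step 2: ref 1 -> HIT, frames=[1,-] (faults so far: 1)
  step 3: ref 4 -> FAULT, frames=[1,4] (faults so far: 2)
  step 4: ref 4 -> HIT, frames=[1,4] (faults so far: 2)
  step 5: ref 1 -> HIT, frames=[1,4] (faults so far: 2)
  step 6: ref 2 -> FAULT, evict 1, frames=[2,4] (faults so far: 3)
  step 7: ref 3 -> FAULT, evict 2, frames=[3,4] (faults so far: 4)
  step 8: ref 4 -> HIT, frames=[3,4] (faults so far: 4)
  step 9: ref 4 -> HIT, frames=[3,4] (faults so far: 4)
  step 10: ref 2 -> FAULT, evict 4, frames=[3,2] (faults so far: 5)
  step 11: ref 2 -> HIT, frames=[3,2] (faults so far: 5)
  step 12: ref 3 -> HIT, frames=[3,2] (faults so far: 5)
  step 13: ref 2 -> HIT, frames=[3,2] (faults so far: 5)
  Optimal total faults: 5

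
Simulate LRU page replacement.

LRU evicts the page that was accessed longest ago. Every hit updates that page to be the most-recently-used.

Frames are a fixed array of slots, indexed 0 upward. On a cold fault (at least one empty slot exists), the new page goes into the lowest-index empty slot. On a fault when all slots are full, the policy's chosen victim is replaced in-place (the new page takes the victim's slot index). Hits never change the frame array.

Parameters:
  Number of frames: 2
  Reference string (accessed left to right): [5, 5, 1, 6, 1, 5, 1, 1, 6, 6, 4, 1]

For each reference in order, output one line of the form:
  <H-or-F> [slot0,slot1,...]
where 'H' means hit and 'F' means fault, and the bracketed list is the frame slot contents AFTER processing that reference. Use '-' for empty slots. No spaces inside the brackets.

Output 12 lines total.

F [5,-]
H [5,-]
F [5,1]
F [6,1]
H [6,1]
F [5,1]
H [5,1]
H [5,1]
F [6,1]
H [6,1]
F [6,4]
F [1,4]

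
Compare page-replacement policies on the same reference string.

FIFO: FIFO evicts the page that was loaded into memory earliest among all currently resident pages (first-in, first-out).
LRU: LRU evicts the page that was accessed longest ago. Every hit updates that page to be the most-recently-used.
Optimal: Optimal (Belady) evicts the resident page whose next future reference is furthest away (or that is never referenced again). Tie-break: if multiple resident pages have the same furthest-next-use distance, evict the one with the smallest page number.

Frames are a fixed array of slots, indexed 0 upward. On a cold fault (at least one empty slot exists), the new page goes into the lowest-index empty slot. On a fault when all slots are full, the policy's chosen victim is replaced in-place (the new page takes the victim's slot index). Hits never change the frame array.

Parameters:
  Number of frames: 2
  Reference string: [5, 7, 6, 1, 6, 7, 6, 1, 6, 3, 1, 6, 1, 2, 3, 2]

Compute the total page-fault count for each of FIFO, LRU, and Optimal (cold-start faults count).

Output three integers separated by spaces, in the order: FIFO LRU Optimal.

Answer: 12 11 10

Derivation:
--- FIFO ---
  step 0: ref 5 -> FAULT, frames=[5,-] (faults so far: 1)
  step 1: ref 7 -> FAULT, frames=[5,7] (faults so far: 2)
  step 2: ref 6 -> FAULT, evict 5, frames=[6,7] (faults so far: 3)
  step 3: ref 1 -> FAULT, evict 7, frames=[6,1] (faults so far: 4)
  step 4: ref 6 -> HIT, frames=[6,1] (faults so far: 4)
  step 5: ref 7 -> FAULT, evict 6, frames=[7,1] (faults so far: 5)
  step 6: ref 6 -> FAULT, evict 1, frames=[7,6] (faults so far: 6)
  step 7: ref 1 -> FAULT, evict 7, frames=[1,6] (faults so far: 7)
  step 8: ref 6 -> HIT, frames=[1,6] (faults so far: 7)
  step 9: ref 3 -> FAULT, evict 6, frames=[1,3] (faults so far: 8)
  step 10: ref 1 -> HIT, frames=[1,3] (faults so far: 8)
  step 11: ref 6 -> FAULT, evict 1, frames=[6,3] (faults so far: 9)
  step 12: ref 1 -> FAULT, evict 3, frames=[6,1] (faults so far: 10)
  step 13: ref 2 -> FAULT, evict 6, frames=[2,1] (faults so far: 11)
  step 14: ref 3 -> FAULT, evict 1, frames=[2,3] (faults so far: 12)
  step 15: ref 2 -> HIT, frames=[2,3] (faults so far: 12)
  FIFO total faults: 12
--- LRU ---
  step 0: ref 5 -> FAULT, frames=[5,-] (faults so far: 1)
  step 1: ref 7 -> FAULT, frames=[5,7] (faults so far: 2)
  step 2: ref 6 -> FAULT, evict 5, frames=[6,7] (faults so far: 3)
  step 3: ref 1 -> FAULT, evict 7, frames=[6,1] (faults so far: 4)
  step 4: ref 6 -> HIT, frames=[6,1] (faults so far: 4)
  step 5: ref 7 -> FAULT, evict 1, frames=[6,7] (faults so far: 5)
  step 6: ref 6 -> HIT, frames=[6,7] (faults so far: 5)
  step 7: ref 1 -> FAULT, evict 7, frames=[6,1] (faults so far: 6)
  step 8: ref 6 -> HIT, frames=[6,1] (faults so far: 6)
  step 9: ref 3 -> FAULT, evict 1, frames=[6,3] (faults so far: 7)
  step 10: ref 1 -> FAULT, evict 6, frames=[1,3] (faults so far: 8)
  step 11: ref 6 -> FAULT, evict 3, frames=[1,6] (faults so far: 9)
  step 12: ref 1 -> HIT, frames=[1,6] (faults so far: 9)
  step 13: ref 2 -> FAULT, evict 6, frames=[1,2] (faults so far: 10)
  step 14: ref 3 -> FAULT, evict 1, frames=[3,2] (faults so far: 11)
  step 15: ref 2 -> HIT, frames=[3,2] (faults so far: 11)
  LRU total faults: 11
--- Optimal ---
  step 0: ref 5 -> FAULT, frames=[5,-] (faults so far: 1)
  step 1: ref 7 -> FAULT, frames=[5,7] (faults so far: 2)
  step 2: ref 6 -> FAULT, evict 5, frames=[6,7] (faults so far: 3)
  step 3: ref 1 -> FAULT, evict 7, frames=[6,1] (faults so far: 4)
  step 4: ref 6 -> HIT, frames=[6,1] (faults so far: 4)
  step 5: ref 7 -> FAULT, evict 1, frames=[6,7] (faults so far: 5)
  step 6: ref 6 -> HIT, frames=[6,7] (faults so far: 5)
  step 7: ref 1 -> FAULT, evict 7, frames=[6,1] (faults so far: 6)
  step 8: ref 6 -> HIT, frames=[6,1] (faults so far: 6)
  step 9: ref 3 -> FAULT, evict 6, frames=[3,1] (faults so far: 7)
  step 10: ref 1 -> HIT, frames=[3,1] (faults so far: 7)
  step 11: ref 6 -> FAULT, evict 3, frames=[6,1] (faults so far: 8)
  step 12: ref 1 -> HIT, frames=[6,1] (faults so far: 8)
  step 13: ref 2 -> FAULT, evict 1, frames=[6,2] (faults so far: 9)
  step 14: ref 3 -> FAULT, evict 6, frames=[3,2] (faults so far: 10)
  step 15: ref 2 -> HIT, frames=[3,2] (faults so far: 10)
  Optimal total faults: 10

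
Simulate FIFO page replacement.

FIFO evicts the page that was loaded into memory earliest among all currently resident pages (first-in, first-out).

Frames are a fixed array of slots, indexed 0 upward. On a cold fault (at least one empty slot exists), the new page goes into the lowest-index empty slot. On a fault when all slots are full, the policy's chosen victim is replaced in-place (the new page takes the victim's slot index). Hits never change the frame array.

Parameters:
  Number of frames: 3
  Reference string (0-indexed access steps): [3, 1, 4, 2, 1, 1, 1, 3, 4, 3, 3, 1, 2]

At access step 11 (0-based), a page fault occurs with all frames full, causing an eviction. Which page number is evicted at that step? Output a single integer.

Answer: 4

Derivation:
Step 0: ref 3 -> FAULT, frames=[3,-,-]
Step 1: ref 1 -> FAULT, frames=[3,1,-]
Step 2: ref 4 -> FAULT, frames=[3,1,4]
Step 3: ref 2 -> FAULT, evict 3, frames=[2,1,4]
Step 4: ref 1 -> HIT, frames=[2,1,4]
Step 5: ref 1 -> HIT, frames=[2,1,4]
Step 6: ref 1 -> HIT, frames=[2,1,4]
Step 7: ref 3 -> FAULT, evict 1, frames=[2,3,4]
Step 8: ref 4 -> HIT, frames=[2,3,4]
Step 9: ref 3 -> HIT, frames=[2,3,4]
Step 10: ref 3 -> HIT, frames=[2,3,4]
Step 11: ref 1 -> FAULT, evict 4, frames=[2,3,1]
At step 11: evicted page 4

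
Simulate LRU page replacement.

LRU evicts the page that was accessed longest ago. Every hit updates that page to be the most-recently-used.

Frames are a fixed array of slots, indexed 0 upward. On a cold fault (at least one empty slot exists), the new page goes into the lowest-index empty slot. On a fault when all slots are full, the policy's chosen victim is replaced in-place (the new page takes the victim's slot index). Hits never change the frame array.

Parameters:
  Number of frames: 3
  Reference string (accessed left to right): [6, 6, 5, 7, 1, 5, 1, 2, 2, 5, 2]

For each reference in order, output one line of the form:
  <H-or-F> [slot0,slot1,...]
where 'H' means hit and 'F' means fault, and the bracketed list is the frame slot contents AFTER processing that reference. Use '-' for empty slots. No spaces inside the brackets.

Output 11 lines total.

F [6,-,-]
H [6,-,-]
F [6,5,-]
F [6,5,7]
F [1,5,7]
H [1,5,7]
H [1,5,7]
F [1,5,2]
H [1,5,2]
H [1,5,2]
H [1,5,2]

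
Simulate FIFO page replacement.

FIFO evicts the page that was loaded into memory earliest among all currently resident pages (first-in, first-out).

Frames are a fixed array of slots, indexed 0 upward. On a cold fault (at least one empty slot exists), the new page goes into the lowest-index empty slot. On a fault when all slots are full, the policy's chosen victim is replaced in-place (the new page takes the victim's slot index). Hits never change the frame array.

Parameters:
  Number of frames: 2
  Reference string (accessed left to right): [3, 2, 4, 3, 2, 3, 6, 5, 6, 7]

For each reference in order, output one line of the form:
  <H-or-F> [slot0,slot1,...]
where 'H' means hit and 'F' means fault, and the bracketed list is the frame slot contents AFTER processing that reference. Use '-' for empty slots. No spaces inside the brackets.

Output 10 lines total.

F [3,-]
F [3,2]
F [4,2]
F [4,3]
F [2,3]
H [2,3]
F [2,6]
F [5,6]
H [5,6]
F [5,7]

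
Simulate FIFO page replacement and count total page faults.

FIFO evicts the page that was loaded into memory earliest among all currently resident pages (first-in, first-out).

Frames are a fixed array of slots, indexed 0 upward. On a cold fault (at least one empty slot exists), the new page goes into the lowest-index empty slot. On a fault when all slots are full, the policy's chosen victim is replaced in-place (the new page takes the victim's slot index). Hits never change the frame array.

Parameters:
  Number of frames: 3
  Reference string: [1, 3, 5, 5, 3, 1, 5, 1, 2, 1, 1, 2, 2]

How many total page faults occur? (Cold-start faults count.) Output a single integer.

Answer: 5

Derivation:
Step 0: ref 1 → FAULT, frames=[1,-,-]
Step 1: ref 3 → FAULT, frames=[1,3,-]
Step 2: ref 5 → FAULT, frames=[1,3,5]
Step 3: ref 5 → HIT, frames=[1,3,5]
Step 4: ref 3 → HIT, frames=[1,3,5]
Step 5: ref 1 → HIT, frames=[1,3,5]
Step 6: ref 5 → HIT, frames=[1,3,5]
Step 7: ref 1 → HIT, frames=[1,3,5]
Step 8: ref 2 → FAULT (evict 1), frames=[2,3,5]
Step 9: ref 1 → FAULT (evict 3), frames=[2,1,5]
Step 10: ref 1 → HIT, frames=[2,1,5]
Step 11: ref 2 → HIT, frames=[2,1,5]
Step 12: ref 2 → HIT, frames=[2,1,5]
Total faults: 5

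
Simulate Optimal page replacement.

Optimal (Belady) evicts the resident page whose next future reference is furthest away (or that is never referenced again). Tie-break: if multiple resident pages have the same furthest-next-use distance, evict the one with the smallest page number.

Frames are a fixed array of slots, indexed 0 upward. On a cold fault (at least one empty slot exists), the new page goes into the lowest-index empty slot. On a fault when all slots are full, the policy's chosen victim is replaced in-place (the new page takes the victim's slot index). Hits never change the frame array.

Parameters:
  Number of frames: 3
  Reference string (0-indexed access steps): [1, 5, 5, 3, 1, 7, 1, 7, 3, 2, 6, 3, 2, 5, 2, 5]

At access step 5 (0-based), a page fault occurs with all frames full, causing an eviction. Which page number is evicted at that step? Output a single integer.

Step 0: ref 1 -> FAULT, frames=[1,-,-]
Step 1: ref 5 -> FAULT, frames=[1,5,-]
Step 2: ref 5 -> HIT, frames=[1,5,-]
Step 3: ref 3 -> FAULT, frames=[1,5,3]
Step 4: ref 1 -> HIT, frames=[1,5,3]
Step 5: ref 7 -> FAULT, evict 5, frames=[1,7,3]
At step 5: evicted page 5

Answer: 5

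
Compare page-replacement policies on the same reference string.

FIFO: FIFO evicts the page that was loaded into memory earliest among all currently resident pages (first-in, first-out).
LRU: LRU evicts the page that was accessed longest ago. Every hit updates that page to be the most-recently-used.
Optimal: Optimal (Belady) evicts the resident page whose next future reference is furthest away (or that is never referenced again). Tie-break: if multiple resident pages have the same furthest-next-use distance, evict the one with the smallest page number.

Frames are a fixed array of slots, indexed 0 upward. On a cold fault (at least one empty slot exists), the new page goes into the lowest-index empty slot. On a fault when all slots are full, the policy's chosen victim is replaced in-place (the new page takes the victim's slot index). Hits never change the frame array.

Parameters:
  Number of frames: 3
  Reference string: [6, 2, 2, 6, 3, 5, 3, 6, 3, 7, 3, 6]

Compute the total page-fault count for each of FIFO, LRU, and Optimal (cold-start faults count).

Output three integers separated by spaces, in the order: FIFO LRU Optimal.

Answer: 7 5 5

Derivation:
--- FIFO ---
  step 0: ref 6 -> FAULT, frames=[6,-,-] (faults so far: 1)
  step 1: ref 2 -> FAULT, frames=[6,2,-] (faults so far: 2)
  step 2: ref 2 -> HIT, frames=[6,2,-] (faults so far: 2)
  step 3: ref 6 -> HIT, frames=[6,2,-] (faults so far: 2)
  step 4: ref 3 -> FAULT, frames=[6,2,3] (faults so far: 3)
  step 5: ref 5 -> FAULT, evict 6, frames=[5,2,3] (faults so far: 4)
  step 6: ref 3 -> HIT, frames=[5,2,3] (faults so far: 4)
  step 7: ref 6 -> FAULT, evict 2, frames=[5,6,3] (faults so far: 5)
  step 8: ref 3 -> HIT, frames=[5,6,3] (faults so far: 5)
  step 9: ref 7 -> FAULT, evict 3, frames=[5,6,7] (faults so far: 6)
  step 10: ref 3 -> FAULT, evict 5, frames=[3,6,7] (faults so far: 7)
  step 11: ref 6 -> HIT, frames=[3,6,7] (faults so far: 7)
  FIFO total faults: 7
--- LRU ---
  step 0: ref 6 -> FAULT, frames=[6,-,-] (faults so far: 1)
  step 1: ref 2 -> FAULT, frames=[6,2,-] (faults so far: 2)
  step 2: ref 2 -> HIT, frames=[6,2,-] (faults so far: 2)
  step 3: ref 6 -> HIT, frames=[6,2,-] (faults so far: 2)
  step 4: ref 3 -> FAULT, frames=[6,2,3] (faults so far: 3)
  step 5: ref 5 -> FAULT, evict 2, frames=[6,5,3] (faults so far: 4)
  step 6: ref 3 -> HIT, frames=[6,5,3] (faults so far: 4)
  step 7: ref 6 -> HIT, frames=[6,5,3] (faults so far: 4)
  step 8: ref 3 -> HIT, frames=[6,5,3] (faults so far: 4)
  step 9: ref 7 -> FAULT, evict 5, frames=[6,7,3] (faults so far: 5)
  step 10: ref 3 -> HIT, frames=[6,7,3] (faults so far: 5)
  step 11: ref 6 -> HIT, frames=[6,7,3] (faults so far: 5)
  LRU total faults: 5
--- Optimal ---
  step 0: ref 6 -> FAULT, frames=[6,-,-] (faults so far: 1)
  step 1: ref 2 -> FAULT, frames=[6,2,-] (faults so far: 2)
  step 2: ref 2 -> HIT, frames=[6,2,-] (faults so far: 2)
  step 3: ref 6 -> HIT, frames=[6,2,-] (faults so far: 2)
  step 4: ref 3 -> FAULT, frames=[6,2,3] (faults so far: 3)
  step 5: ref 5 -> FAULT, evict 2, frames=[6,5,3] (faults so far: 4)
  step 6: ref 3 -> HIT, frames=[6,5,3] (faults so far: 4)
  step 7: ref 6 -> HIT, frames=[6,5,3] (faults so far: 4)
  step 8: ref 3 -> HIT, frames=[6,5,3] (faults so far: 4)
  step 9: ref 7 -> FAULT, evict 5, frames=[6,7,3] (faults so far: 5)
  step 10: ref 3 -> HIT, frames=[6,7,3] (faults so far: 5)
  step 11: ref 6 -> HIT, frames=[6,7,3] (faults so far: 5)
  Optimal total faults: 5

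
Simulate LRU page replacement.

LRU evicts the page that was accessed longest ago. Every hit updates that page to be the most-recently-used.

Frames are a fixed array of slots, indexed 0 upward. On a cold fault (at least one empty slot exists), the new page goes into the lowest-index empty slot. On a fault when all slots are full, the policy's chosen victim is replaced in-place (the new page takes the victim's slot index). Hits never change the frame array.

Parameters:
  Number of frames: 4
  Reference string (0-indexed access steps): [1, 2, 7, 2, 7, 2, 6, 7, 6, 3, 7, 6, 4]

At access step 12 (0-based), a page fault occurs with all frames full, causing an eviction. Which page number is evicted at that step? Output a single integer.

Step 0: ref 1 -> FAULT, frames=[1,-,-,-]
Step 1: ref 2 -> FAULT, frames=[1,2,-,-]
Step 2: ref 7 -> FAULT, frames=[1,2,7,-]
Step 3: ref 2 -> HIT, frames=[1,2,7,-]
Step 4: ref 7 -> HIT, frames=[1,2,7,-]
Step 5: ref 2 -> HIT, frames=[1,2,7,-]
Step 6: ref 6 -> FAULT, frames=[1,2,7,6]
Step 7: ref 7 -> HIT, frames=[1,2,7,6]
Step 8: ref 6 -> HIT, frames=[1,2,7,6]
Step 9: ref 3 -> FAULT, evict 1, frames=[3,2,7,6]
Step 10: ref 7 -> HIT, frames=[3,2,7,6]
Step 11: ref 6 -> HIT, frames=[3,2,7,6]
Step 12: ref 4 -> FAULT, evict 2, frames=[3,4,7,6]
At step 12: evicted page 2

Answer: 2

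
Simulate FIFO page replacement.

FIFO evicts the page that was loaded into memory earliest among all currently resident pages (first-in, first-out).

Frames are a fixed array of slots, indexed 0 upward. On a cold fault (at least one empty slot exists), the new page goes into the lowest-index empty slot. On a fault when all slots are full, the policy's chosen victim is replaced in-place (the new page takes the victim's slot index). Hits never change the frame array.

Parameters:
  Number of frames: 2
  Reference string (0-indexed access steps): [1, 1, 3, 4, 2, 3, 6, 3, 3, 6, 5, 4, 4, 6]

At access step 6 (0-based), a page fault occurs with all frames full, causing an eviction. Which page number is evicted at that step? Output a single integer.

Answer: 2

Derivation:
Step 0: ref 1 -> FAULT, frames=[1,-]
Step 1: ref 1 -> HIT, frames=[1,-]
Step 2: ref 3 -> FAULT, frames=[1,3]
Step 3: ref 4 -> FAULT, evict 1, frames=[4,3]
Step 4: ref 2 -> FAULT, evict 3, frames=[4,2]
Step 5: ref 3 -> FAULT, evict 4, frames=[3,2]
Step 6: ref 6 -> FAULT, evict 2, frames=[3,6]
At step 6: evicted page 2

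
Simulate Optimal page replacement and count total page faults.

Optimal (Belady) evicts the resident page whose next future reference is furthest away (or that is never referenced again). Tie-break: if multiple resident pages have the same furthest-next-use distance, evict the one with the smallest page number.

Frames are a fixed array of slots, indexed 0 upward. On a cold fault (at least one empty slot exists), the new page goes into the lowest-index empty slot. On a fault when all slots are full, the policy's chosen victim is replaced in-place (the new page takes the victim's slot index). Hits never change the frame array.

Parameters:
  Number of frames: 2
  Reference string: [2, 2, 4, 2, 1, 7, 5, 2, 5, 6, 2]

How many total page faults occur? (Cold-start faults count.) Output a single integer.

Answer: 6

Derivation:
Step 0: ref 2 → FAULT, frames=[2,-]
Step 1: ref 2 → HIT, frames=[2,-]
Step 2: ref 4 → FAULT, frames=[2,4]
Step 3: ref 2 → HIT, frames=[2,4]
Step 4: ref 1 → FAULT (evict 4), frames=[2,1]
Step 5: ref 7 → FAULT (evict 1), frames=[2,7]
Step 6: ref 5 → FAULT (evict 7), frames=[2,5]
Step 7: ref 2 → HIT, frames=[2,5]
Step 8: ref 5 → HIT, frames=[2,5]
Step 9: ref 6 → FAULT (evict 5), frames=[2,6]
Step 10: ref 2 → HIT, frames=[2,6]
Total faults: 6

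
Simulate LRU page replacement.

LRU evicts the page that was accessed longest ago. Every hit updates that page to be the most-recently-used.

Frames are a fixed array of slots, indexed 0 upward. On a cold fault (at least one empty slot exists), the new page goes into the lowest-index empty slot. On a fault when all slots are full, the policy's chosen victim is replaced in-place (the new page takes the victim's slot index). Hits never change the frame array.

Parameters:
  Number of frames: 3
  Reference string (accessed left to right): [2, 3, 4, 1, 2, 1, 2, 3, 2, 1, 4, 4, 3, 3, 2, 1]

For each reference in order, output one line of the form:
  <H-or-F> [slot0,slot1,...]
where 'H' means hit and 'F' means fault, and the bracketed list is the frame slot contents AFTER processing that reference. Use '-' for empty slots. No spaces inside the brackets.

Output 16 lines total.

F [2,-,-]
F [2,3,-]
F [2,3,4]
F [1,3,4]
F [1,2,4]
H [1,2,4]
H [1,2,4]
F [1,2,3]
H [1,2,3]
H [1,2,3]
F [1,2,4]
H [1,2,4]
F [1,3,4]
H [1,3,4]
F [2,3,4]
F [2,3,1]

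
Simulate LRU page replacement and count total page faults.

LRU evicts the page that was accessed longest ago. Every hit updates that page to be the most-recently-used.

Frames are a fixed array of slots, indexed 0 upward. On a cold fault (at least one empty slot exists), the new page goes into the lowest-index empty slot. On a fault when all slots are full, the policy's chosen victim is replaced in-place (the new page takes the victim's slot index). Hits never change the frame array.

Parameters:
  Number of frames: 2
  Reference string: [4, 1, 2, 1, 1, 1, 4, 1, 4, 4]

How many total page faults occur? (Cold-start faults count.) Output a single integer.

Step 0: ref 4 → FAULT, frames=[4,-]
Step 1: ref 1 → FAULT, frames=[4,1]
Step 2: ref 2 → FAULT (evict 4), frames=[2,1]
Step 3: ref 1 → HIT, frames=[2,1]
Step 4: ref 1 → HIT, frames=[2,1]
Step 5: ref 1 → HIT, frames=[2,1]
Step 6: ref 4 → FAULT (evict 2), frames=[4,1]
Step 7: ref 1 → HIT, frames=[4,1]
Step 8: ref 4 → HIT, frames=[4,1]
Step 9: ref 4 → HIT, frames=[4,1]
Total faults: 4

Answer: 4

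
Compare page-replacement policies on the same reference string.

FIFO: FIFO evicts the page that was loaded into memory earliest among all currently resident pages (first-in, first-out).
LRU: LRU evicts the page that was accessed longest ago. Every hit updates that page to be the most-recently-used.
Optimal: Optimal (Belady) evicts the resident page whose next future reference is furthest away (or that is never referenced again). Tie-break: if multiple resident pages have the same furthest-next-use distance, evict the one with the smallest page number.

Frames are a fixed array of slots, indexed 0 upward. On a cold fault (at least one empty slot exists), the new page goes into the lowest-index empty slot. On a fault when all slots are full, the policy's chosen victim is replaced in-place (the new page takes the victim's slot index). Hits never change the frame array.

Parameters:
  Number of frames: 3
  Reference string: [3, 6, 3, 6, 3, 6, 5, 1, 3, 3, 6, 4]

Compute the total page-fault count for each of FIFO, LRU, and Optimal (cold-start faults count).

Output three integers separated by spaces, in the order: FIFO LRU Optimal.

--- FIFO ---
  step 0: ref 3 -> FAULT, frames=[3,-,-] (faults so far: 1)
  step 1: ref 6 -> FAULT, frames=[3,6,-] (faults so far: 2)
  step 2: ref 3 -> HIT, frames=[3,6,-] (faults so far: 2)
  step 3: ref 6 -> HIT, frames=[3,6,-] (faults so far: 2)
  step 4: ref 3 -> HIT, frames=[3,6,-] (faults so far: 2)
  step 5: ref 6 -> HIT, frames=[3,6,-] (faults so far: 2)
  step 6: ref 5 -> FAULT, frames=[3,6,5] (faults so far: 3)
  step 7: ref 1 -> FAULT, evict 3, frames=[1,6,5] (faults so far: 4)
  step 8: ref 3 -> FAULT, evict 6, frames=[1,3,5] (faults so far: 5)
  step 9: ref 3 -> HIT, frames=[1,3,5] (faults so far: 5)
  step 10: ref 6 -> FAULT, evict 5, frames=[1,3,6] (faults so far: 6)
  step 11: ref 4 -> FAULT, evict 1, frames=[4,3,6] (faults so far: 7)
  FIFO total faults: 7
--- LRU ---
  step 0: ref 3 -> FAULT, frames=[3,-,-] (faults so far: 1)
  step 1: ref 6 -> FAULT, frames=[3,6,-] (faults so far: 2)
  step 2: ref 3 -> HIT, frames=[3,6,-] (faults so far: 2)
  step 3: ref 6 -> HIT, frames=[3,6,-] (faults so far: 2)
  step 4: ref 3 -> HIT, frames=[3,6,-] (faults so far: 2)
  step 5: ref 6 -> HIT, frames=[3,6,-] (faults so far: 2)
  step 6: ref 5 -> FAULT, frames=[3,6,5] (faults so far: 3)
  step 7: ref 1 -> FAULT, evict 3, frames=[1,6,5] (faults so far: 4)
  step 8: ref 3 -> FAULT, evict 6, frames=[1,3,5] (faults so far: 5)
  step 9: ref 3 -> HIT, frames=[1,3,5] (faults so far: 5)
  step 10: ref 6 -> FAULT, evict 5, frames=[1,3,6] (faults so far: 6)
  step 11: ref 4 -> FAULT, evict 1, frames=[4,3,6] (faults so far: 7)
  LRU total faults: 7
--- Optimal ---
  step 0: ref 3 -> FAULT, frames=[3,-,-] (faults so far: 1)
  step 1: ref 6 -> FAULT, frames=[3,6,-] (faults so far: 2)
  step 2: ref 3 -> HIT, frames=[3,6,-] (faults so far: 2)
  step 3: ref 6 -> HIT, frames=[3,6,-] (faults so far: 2)
  step 4: ref 3 -> HIT, frames=[3,6,-] (faults so far: 2)
  step 5: ref 6 -> HIT, frames=[3,6,-] (faults so far: 2)
  step 6: ref 5 -> FAULT, frames=[3,6,5] (faults so far: 3)
  step 7: ref 1 -> FAULT, evict 5, frames=[3,6,1] (faults so far: 4)
  step 8: ref 3 -> HIT, frames=[3,6,1] (faults so far: 4)
  step 9: ref 3 -> HIT, frames=[3,6,1] (faults so far: 4)
  step 10: ref 6 -> HIT, frames=[3,6,1] (faults so far: 4)
  step 11: ref 4 -> FAULT, evict 1, frames=[3,6,4] (faults so far: 5)
  Optimal total faults: 5

Answer: 7 7 5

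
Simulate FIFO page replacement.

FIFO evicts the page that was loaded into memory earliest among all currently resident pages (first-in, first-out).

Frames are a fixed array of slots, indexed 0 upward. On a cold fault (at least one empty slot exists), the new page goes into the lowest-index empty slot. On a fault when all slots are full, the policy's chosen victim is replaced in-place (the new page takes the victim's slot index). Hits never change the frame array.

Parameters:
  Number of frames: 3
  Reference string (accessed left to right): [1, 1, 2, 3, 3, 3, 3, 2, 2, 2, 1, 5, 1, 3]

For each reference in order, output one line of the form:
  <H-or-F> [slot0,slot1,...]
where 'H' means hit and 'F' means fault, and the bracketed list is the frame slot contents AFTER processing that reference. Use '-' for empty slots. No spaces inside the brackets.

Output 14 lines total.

F [1,-,-]
H [1,-,-]
F [1,2,-]
F [1,2,3]
H [1,2,3]
H [1,2,3]
H [1,2,3]
H [1,2,3]
H [1,2,3]
H [1,2,3]
H [1,2,3]
F [5,2,3]
F [5,1,3]
H [5,1,3]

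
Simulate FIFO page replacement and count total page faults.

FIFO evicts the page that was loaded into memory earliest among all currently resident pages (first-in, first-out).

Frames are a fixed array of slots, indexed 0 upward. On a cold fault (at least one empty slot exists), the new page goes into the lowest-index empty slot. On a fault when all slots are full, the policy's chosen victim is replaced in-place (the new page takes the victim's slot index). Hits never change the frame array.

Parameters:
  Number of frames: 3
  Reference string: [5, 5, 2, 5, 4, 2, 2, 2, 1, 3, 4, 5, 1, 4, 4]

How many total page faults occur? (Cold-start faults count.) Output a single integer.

Step 0: ref 5 → FAULT, frames=[5,-,-]
Step 1: ref 5 → HIT, frames=[5,-,-]
Step 2: ref 2 → FAULT, frames=[5,2,-]
Step 3: ref 5 → HIT, frames=[5,2,-]
Step 4: ref 4 → FAULT, frames=[5,2,4]
Step 5: ref 2 → HIT, frames=[5,2,4]
Step 6: ref 2 → HIT, frames=[5,2,4]
Step 7: ref 2 → HIT, frames=[5,2,4]
Step 8: ref 1 → FAULT (evict 5), frames=[1,2,4]
Step 9: ref 3 → FAULT (evict 2), frames=[1,3,4]
Step 10: ref 4 → HIT, frames=[1,3,4]
Step 11: ref 5 → FAULT (evict 4), frames=[1,3,5]
Step 12: ref 1 → HIT, frames=[1,3,5]
Step 13: ref 4 → FAULT (evict 1), frames=[4,3,5]
Step 14: ref 4 → HIT, frames=[4,3,5]
Total faults: 7

Answer: 7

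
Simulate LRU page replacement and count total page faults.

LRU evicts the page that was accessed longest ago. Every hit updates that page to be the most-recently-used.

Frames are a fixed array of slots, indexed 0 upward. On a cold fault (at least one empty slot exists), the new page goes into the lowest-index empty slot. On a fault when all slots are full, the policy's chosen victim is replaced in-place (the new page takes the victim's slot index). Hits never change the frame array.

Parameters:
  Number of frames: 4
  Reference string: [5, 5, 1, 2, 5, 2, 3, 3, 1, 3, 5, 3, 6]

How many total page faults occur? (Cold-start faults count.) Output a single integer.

Answer: 5

Derivation:
Step 0: ref 5 → FAULT, frames=[5,-,-,-]
Step 1: ref 5 → HIT, frames=[5,-,-,-]
Step 2: ref 1 → FAULT, frames=[5,1,-,-]
Step 3: ref 2 → FAULT, frames=[5,1,2,-]
Step 4: ref 5 → HIT, frames=[5,1,2,-]
Step 5: ref 2 → HIT, frames=[5,1,2,-]
Step 6: ref 3 → FAULT, frames=[5,1,2,3]
Step 7: ref 3 → HIT, frames=[5,1,2,3]
Step 8: ref 1 → HIT, frames=[5,1,2,3]
Step 9: ref 3 → HIT, frames=[5,1,2,3]
Step 10: ref 5 → HIT, frames=[5,1,2,3]
Step 11: ref 3 → HIT, frames=[5,1,2,3]
Step 12: ref 6 → FAULT (evict 2), frames=[5,1,6,3]
Total faults: 5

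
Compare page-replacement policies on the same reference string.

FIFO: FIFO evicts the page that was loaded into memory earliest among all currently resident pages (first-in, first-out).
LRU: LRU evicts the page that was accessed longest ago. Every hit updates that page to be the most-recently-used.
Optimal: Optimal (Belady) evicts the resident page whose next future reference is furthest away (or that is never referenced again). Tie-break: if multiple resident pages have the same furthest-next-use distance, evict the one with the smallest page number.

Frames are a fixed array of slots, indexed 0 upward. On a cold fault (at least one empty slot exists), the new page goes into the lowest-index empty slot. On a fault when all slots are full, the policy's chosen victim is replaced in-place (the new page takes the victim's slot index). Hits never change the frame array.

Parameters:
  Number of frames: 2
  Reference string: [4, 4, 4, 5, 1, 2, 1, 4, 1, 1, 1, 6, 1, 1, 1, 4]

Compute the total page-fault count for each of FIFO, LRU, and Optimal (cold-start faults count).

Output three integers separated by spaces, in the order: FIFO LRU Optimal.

--- FIFO ---
  step 0: ref 4 -> FAULT, frames=[4,-] (faults so far: 1)
  step 1: ref 4 -> HIT, frames=[4,-] (faults so far: 1)
  step 2: ref 4 -> HIT, frames=[4,-] (faults so far: 1)
  step 3: ref 5 -> FAULT, frames=[4,5] (faults so far: 2)
  step 4: ref 1 -> FAULT, evict 4, frames=[1,5] (faults so far: 3)
  step 5: ref 2 -> FAULT, evict 5, frames=[1,2] (faults so far: 4)
  step 6: ref 1 -> HIT, frames=[1,2] (faults so far: 4)
  step 7: ref 4 -> FAULT, evict 1, frames=[4,2] (faults so far: 5)
  step 8: ref 1 -> FAULT, evict 2, frames=[4,1] (faults so far: 6)
  step 9: ref 1 -> HIT, frames=[4,1] (faults so far: 6)
  step 10: ref 1 -> HIT, frames=[4,1] (faults so far: 6)
  step 11: ref 6 -> FAULT, evict 4, frames=[6,1] (faults so far: 7)
  step 12: ref 1 -> HIT, frames=[6,1] (faults so far: 7)
  step 13: ref 1 -> HIT, frames=[6,1] (faults so far: 7)
  step 14: ref 1 -> HIT, frames=[6,1] (faults so far: 7)
  step 15: ref 4 -> FAULT, evict 1, frames=[6,4] (faults so far: 8)
  FIFO total faults: 8
--- LRU ---
  step 0: ref 4 -> FAULT, frames=[4,-] (faults so far: 1)
  step 1: ref 4 -> HIT, frames=[4,-] (faults so far: 1)
  step 2: ref 4 -> HIT, frames=[4,-] (faults so far: 1)
  step 3: ref 5 -> FAULT, frames=[4,5] (faults so far: 2)
  step 4: ref 1 -> FAULT, evict 4, frames=[1,5] (faults so far: 3)
  step 5: ref 2 -> FAULT, evict 5, frames=[1,2] (faults so far: 4)
  step 6: ref 1 -> HIT, frames=[1,2] (faults so far: 4)
  step 7: ref 4 -> FAULT, evict 2, frames=[1,4] (faults so far: 5)
  step 8: ref 1 -> HIT, frames=[1,4] (faults so far: 5)
  step 9: ref 1 -> HIT, frames=[1,4] (faults so far: 5)
  step 10: ref 1 -> HIT, frames=[1,4] (faults so far: 5)
  step 11: ref 6 -> FAULT, evict 4, frames=[1,6] (faults so far: 6)
  step 12: ref 1 -> HIT, frames=[1,6] (faults so far: 6)
  step 13: ref 1 -> HIT, frames=[1,6] (faults so far: 6)
  step 14: ref 1 -> HIT, frames=[1,6] (faults so far: 6)
  step 15: ref 4 -> FAULT, evict 6, frames=[1,4] (faults so far: 7)
  LRU total faults: 7
--- Optimal ---
  step 0: ref 4 -> FAULT, frames=[4,-] (faults so far: 1)
  step 1: ref 4 -> HIT, frames=[4,-] (faults so far: 1)
  step 2: ref 4 -> HIT, frames=[4,-] (faults so far: 1)
  step 3: ref 5 -> FAULT, frames=[4,5] (faults so far: 2)
  step 4: ref 1 -> FAULT, evict 5, frames=[4,1] (faults so far: 3)
  step 5: ref 2 -> FAULT, evict 4, frames=[2,1] (faults so far: 4)
  step 6: ref 1 -> HIT, frames=[2,1] (faults so far: 4)
  step 7: ref 4 -> FAULT, evict 2, frames=[4,1] (faults so far: 5)
  step 8: ref 1 -> HIT, frames=[4,1] (faults so far: 5)
  step 9: ref 1 -> HIT, frames=[4,1] (faults so far: 5)
  step 10: ref 1 -> HIT, frames=[4,1] (faults so far: 5)
  step 11: ref 6 -> FAULT, evict 4, frames=[6,1] (faults so far: 6)
  step 12: ref 1 -> HIT, frames=[6,1] (faults so far: 6)
  step 13: ref 1 -> HIT, frames=[6,1] (faults so far: 6)
  step 14: ref 1 -> HIT, frames=[6,1] (faults so far: 6)
  step 15: ref 4 -> FAULT, evict 1, frames=[6,4] (faults so far: 7)
  Optimal total faults: 7

Answer: 8 7 7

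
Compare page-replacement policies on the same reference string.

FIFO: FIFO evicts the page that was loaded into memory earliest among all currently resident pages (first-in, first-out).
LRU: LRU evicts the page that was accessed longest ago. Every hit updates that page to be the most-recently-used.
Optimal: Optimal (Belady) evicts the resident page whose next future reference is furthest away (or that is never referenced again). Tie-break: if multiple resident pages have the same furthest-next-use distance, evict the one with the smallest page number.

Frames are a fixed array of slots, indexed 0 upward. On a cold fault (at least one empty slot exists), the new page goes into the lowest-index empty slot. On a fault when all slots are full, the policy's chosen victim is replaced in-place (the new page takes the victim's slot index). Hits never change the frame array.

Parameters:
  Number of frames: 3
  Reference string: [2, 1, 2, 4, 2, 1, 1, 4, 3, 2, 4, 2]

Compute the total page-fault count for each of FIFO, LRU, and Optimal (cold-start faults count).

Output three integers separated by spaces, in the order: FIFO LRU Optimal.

Answer: 5 5 4

Derivation:
--- FIFO ---
  step 0: ref 2 -> FAULT, frames=[2,-,-] (faults so far: 1)
  step 1: ref 1 -> FAULT, frames=[2,1,-] (faults so far: 2)
  step 2: ref 2 -> HIT, frames=[2,1,-] (faults so far: 2)
  step 3: ref 4 -> FAULT, frames=[2,1,4] (faults so far: 3)
  step 4: ref 2 -> HIT, frames=[2,1,4] (faults so far: 3)
  step 5: ref 1 -> HIT, frames=[2,1,4] (faults so far: 3)
  step 6: ref 1 -> HIT, frames=[2,1,4] (faults so far: 3)
  step 7: ref 4 -> HIT, frames=[2,1,4] (faults so far: 3)
  step 8: ref 3 -> FAULT, evict 2, frames=[3,1,4] (faults so far: 4)
  step 9: ref 2 -> FAULT, evict 1, frames=[3,2,4] (faults so far: 5)
  step 10: ref 4 -> HIT, frames=[3,2,4] (faults so far: 5)
  step 11: ref 2 -> HIT, frames=[3,2,4] (faults so far: 5)
  FIFO total faults: 5
--- LRU ---
  step 0: ref 2 -> FAULT, frames=[2,-,-] (faults so far: 1)
  step 1: ref 1 -> FAULT, frames=[2,1,-] (faults so far: 2)
  step 2: ref 2 -> HIT, frames=[2,1,-] (faults so far: 2)
  step 3: ref 4 -> FAULT, frames=[2,1,4] (faults so far: 3)
  step 4: ref 2 -> HIT, frames=[2,1,4] (faults so far: 3)
  step 5: ref 1 -> HIT, frames=[2,1,4] (faults so far: 3)
  step 6: ref 1 -> HIT, frames=[2,1,4] (faults so far: 3)
  step 7: ref 4 -> HIT, frames=[2,1,4] (faults so far: 3)
  step 8: ref 3 -> FAULT, evict 2, frames=[3,1,4] (faults so far: 4)
  step 9: ref 2 -> FAULT, evict 1, frames=[3,2,4] (faults so far: 5)
  step 10: ref 4 -> HIT, frames=[3,2,4] (faults so far: 5)
  step 11: ref 2 -> HIT, frames=[3,2,4] (faults so far: 5)
  LRU total faults: 5
--- Optimal ---
  step 0: ref 2 -> FAULT, frames=[2,-,-] (faults so far: 1)
  step 1: ref 1 -> FAULT, frames=[2,1,-] (faults so far: 2)
  step 2: ref 2 -> HIT, frames=[2,1,-] (faults so far: 2)
  step 3: ref 4 -> FAULT, frames=[2,1,4] (faults so far: 3)
  step 4: ref 2 -> HIT, frames=[2,1,4] (faults so far: 3)
  step 5: ref 1 -> HIT, frames=[2,1,4] (faults so far: 3)
  step 6: ref 1 -> HIT, frames=[2,1,4] (faults so far: 3)
  step 7: ref 4 -> HIT, frames=[2,1,4] (faults so far: 3)
  step 8: ref 3 -> FAULT, evict 1, frames=[2,3,4] (faults so far: 4)
  step 9: ref 2 -> HIT, frames=[2,3,4] (faults so far: 4)
  step 10: ref 4 -> HIT, frames=[2,3,4] (faults so far: 4)
  step 11: ref 2 -> HIT, frames=[2,3,4] (faults so far: 4)
  Optimal total faults: 4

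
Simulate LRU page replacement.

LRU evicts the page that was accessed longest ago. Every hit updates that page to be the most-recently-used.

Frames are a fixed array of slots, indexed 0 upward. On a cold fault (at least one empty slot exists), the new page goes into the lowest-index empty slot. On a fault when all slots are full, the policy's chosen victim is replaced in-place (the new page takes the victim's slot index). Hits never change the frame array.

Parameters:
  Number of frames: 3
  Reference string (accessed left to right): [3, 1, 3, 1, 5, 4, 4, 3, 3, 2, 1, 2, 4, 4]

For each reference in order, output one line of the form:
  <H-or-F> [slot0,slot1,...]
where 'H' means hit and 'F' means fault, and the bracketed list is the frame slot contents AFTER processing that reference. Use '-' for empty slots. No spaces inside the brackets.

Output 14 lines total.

F [3,-,-]
F [3,1,-]
H [3,1,-]
H [3,1,-]
F [3,1,5]
F [4,1,5]
H [4,1,5]
F [4,3,5]
H [4,3,5]
F [4,3,2]
F [1,3,2]
H [1,3,2]
F [1,4,2]
H [1,4,2]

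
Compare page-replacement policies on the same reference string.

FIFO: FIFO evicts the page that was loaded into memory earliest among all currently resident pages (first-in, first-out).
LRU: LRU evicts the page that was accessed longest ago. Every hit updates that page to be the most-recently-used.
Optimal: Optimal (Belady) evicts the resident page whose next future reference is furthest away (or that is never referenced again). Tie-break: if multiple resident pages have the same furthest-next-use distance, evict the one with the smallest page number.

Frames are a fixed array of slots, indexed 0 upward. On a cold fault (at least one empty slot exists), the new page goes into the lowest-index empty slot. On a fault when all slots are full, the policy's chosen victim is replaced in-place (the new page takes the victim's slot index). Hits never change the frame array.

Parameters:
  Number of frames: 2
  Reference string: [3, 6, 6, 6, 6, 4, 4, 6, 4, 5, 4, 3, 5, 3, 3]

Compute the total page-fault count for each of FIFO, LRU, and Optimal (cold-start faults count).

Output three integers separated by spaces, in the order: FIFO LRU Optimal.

Answer: 5 6 5

Derivation:
--- FIFO ---
  step 0: ref 3 -> FAULT, frames=[3,-] (faults so far: 1)
  step 1: ref 6 -> FAULT, frames=[3,6] (faults so far: 2)
  step 2: ref 6 -> HIT, frames=[3,6] (faults so far: 2)
  step 3: ref 6 -> HIT, frames=[3,6] (faults so far: 2)
  step 4: ref 6 -> HIT, frames=[3,6] (faults so far: 2)
  step 5: ref 4 -> FAULT, evict 3, frames=[4,6] (faults so far: 3)
  step 6: ref 4 -> HIT, frames=[4,6] (faults so far: 3)
  step 7: ref 6 -> HIT, frames=[4,6] (faults so far: 3)
  step 8: ref 4 -> HIT, frames=[4,6] (faults so far: 3)
  step 9: ref 5 -> FAULT, evict 6, frames=[4,5] (faults so far: 4)
  step 10: ref 4 -> HIT, frames=[4,5] (faults so far: 4)
  step 11: ref 3 -> FAULT, evict 4, frames=[3,5] (faults so far: 5)
  step 12: ref 5 -> HIT, frames=[3,5] (faults so far: 5)
  step 13: ref 3 -> HIT, frames=[3,5] (faults so far: 5)
  step 14: ref 3 -> HIT, frames=[3,5] (faults so far: 5)
  FIFO total faults: 5
--- LRU ---
  step 0: ref 3 -> FAULT, frames=[3,-] (faults so far: 1)
  step 1: ref 6 -> FAULT, frames=[3,6] (faults so far: 2)
  step 2: ref 6 -> HIT, frames=[3,6] (faults so far: 2)
  step 3: ref 6 -> HIT, frames=[3,6] (faults so far: 2)
  step 4: ref 6 -> HIT, frames=[3,6] (faults so far: 2)
  step 5: ref 4 -> FAULT, evict 3, frames=[4,6] (faults so far: 3)
  step 6: ref 4 -> HIT, frames=[4,6] (faults so far: 3)
  step 7: ref 6 -> HIT, frames=[4,6] (faults so far: 3)
  step 8: ref 4 -> HIT, frames=[4,6] (faults so far: 3)
  step 9: ref 5 -> FAULT, evict 6, frames=[4,5] (faults so far: 4)
  step 10: ref 4 -> HIT, frames=[4,5] (faults so far: 4)
  step 11: ref 3 -> FAULT, evict 5, frames=[4,3] (faults so far: 5)
  step 12: ref 5 -> FAULT, evict 4, frames=[5,3] (faults so far: 6)
  step 13: ref 3 -> HIT, frames=[5,3] (faults so far: 6)
  step 14: ref 3 -> HIT, frames=[5,3] (faults so far: 6)
  LRU total faults: 6
--- Optimal ---
  step 0: ref 3 -> FAULT, frames=[3,-] (faults so far: 1)
  step 1: ref 6 -> FAULT, frames=[3,6] (faults so far: 2)
  step 2: ref 6 -> HIT, frames=[3,6] (faults so far: 2)
  step 3: ref 6 -> HIT, frames=[3,6] (faults so far: 2)
  step 4: ref 6 -> HIT, frames=[3,6] (faults so far: 2)
  step 5: ref 4 -> FAULT, evict 3, frames=[4,6] (faults so far: 3)
  step 6: ref 4 -> HIT, frames=[4,6] (faults so far: 3)
  step 7: ref 6 -> HIT, frames=[4,6] (faults so far: 3)
  step 8: ref 4 -> HIT, frames=[4,6] (faults so far: 3)
  step 9: ref 5 -> FAULT, evict 6, frames=[4,5] (faults so far: 4)
  step 10: ref 4 -> HIT, frames=[4,5] (faults so far: 4)
  step 11: ref 3 -> FAULT, evict 4, frames=[3,5] (faults so far: 5)
  step 12: ref 5 -> HIT, frames=[3,5] (faults so far: 5)
  step 13: ref 3 -> HIT, frames=[3,5] (faults so far: 5)
  step 14: ref 3 -> HIT, frames=[3,5] (faults so far: 5)
  Optimal total faults: 5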